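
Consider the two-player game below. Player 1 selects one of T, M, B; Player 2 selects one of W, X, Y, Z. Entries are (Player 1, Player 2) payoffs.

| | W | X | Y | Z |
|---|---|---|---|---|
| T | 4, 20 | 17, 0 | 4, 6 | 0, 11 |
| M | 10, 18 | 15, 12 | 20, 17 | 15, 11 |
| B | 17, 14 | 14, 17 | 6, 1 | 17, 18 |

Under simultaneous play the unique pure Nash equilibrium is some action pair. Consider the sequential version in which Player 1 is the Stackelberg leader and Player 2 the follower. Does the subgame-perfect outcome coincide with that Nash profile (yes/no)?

yes

Player 2 best-responds to each possible Player 1 move:
- T: BR = W, leader payoff 4.
- M: BR = W, leader payoff 10.
- B: BR = Z, leader payoff 17.
Maximizing over 4, 10, 17, Player 1 chooses B. Subgame-perfect outcome: (B, Z) with payoffs (17, 18).
Under simultaneous play:
Player 1's best replies: W→B; X→T; Y→M; Z→B.
Player 2's best replies: T→W; M→W; B→Z.
The unique mutual best reply is (B, Z), giving (17, 18).
Sequential outcome (B, Z) coincides with the Nash profile (B, Z).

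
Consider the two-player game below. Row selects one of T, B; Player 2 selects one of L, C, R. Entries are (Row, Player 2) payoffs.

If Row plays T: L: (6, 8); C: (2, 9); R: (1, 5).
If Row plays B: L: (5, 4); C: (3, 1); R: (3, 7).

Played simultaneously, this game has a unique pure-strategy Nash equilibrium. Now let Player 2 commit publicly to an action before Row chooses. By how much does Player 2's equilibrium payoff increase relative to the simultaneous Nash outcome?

1

Solve by backward induction (Player 2 leads).
- L: BR = T, leader payoff 8.
- C: BR = B, leader payoff 1.
- R: BR = B, leader payoff 7.
Among 8, 1, 7, the best is 8 at L. Subgame-perfect outcome: (T, L) with payoffs (6, 8).
Under simultaneous play:
Row's best replies: L→T; C→B; R→B.
Player 2's best replies: T→C; B→R.
The unique mutual best reply is (B, R), giving (3, 7).
Player 2's commitment gain: 8 − 7 = 1.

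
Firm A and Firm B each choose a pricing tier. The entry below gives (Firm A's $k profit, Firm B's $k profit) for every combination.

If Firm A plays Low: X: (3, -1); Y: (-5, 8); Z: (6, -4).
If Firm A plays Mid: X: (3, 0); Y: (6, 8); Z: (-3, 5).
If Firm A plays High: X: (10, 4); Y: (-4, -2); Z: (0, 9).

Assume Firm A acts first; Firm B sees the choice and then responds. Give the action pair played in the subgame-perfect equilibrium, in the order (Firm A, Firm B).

(Mid, Y)

Firm B best-responds to each possible Firm A move:
- Low → Firm B plays Y (best of -1, 8, -4); Firm A gets -5.
- Mid → Firm B plays Y (best of 0, 8, 5); Firm A gets 6.
- High → Firm B plays Z (best of 4, -2, 9); Firm A gets 0.
Among -5, 6, 0, the best is 6 at Mid. Subgame-perfect outcome: (Mid, Y) with payoffs (6, 8).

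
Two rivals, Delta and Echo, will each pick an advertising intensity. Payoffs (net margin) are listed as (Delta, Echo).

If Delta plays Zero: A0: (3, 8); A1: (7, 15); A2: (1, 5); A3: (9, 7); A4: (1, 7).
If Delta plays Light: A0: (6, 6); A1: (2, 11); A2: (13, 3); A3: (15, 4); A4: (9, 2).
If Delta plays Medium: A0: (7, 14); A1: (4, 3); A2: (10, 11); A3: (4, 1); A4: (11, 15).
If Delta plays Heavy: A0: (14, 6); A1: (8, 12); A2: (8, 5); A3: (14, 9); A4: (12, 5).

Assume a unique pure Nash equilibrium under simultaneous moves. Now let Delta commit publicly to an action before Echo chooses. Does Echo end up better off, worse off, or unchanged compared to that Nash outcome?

Echo best-responds to each possible Delta move:
- Zero: Echo compares 8, 15, 5, 7, 7 and picks A1; Delta would get 7.
- Light: Echo compares 6, 11, 3, 4, 2 and picks A1; Delta would get 2.
- Medium: Echo compares 14, 3, 11, 1, 15 and picks A4; Delta would get 11.
- Heavy: Echo compares 6, 12, 5, 9, 5 and picks A1; Delta would get 8.
Maximizing over 7, 2, 11, 8, Delta chooses Medium. Subgame-perfect outcome: (Medium, A4) with payoffs (11, 15).
Now find the simultaneous Nash equilibrium.
Delta's best replies: A0→Heavy; A1→Heavy; A2→Light; A3→Light; A4→Heavy.
Echo's best replies: Zero→A1; Light→A1; Medium→A4; Heavy→A1.
The unique mutual best reply is (Heavy, A1), giving (8, 12).
Echo earns 15 sequentially versus 12 at the Nash outcome: better off.

better off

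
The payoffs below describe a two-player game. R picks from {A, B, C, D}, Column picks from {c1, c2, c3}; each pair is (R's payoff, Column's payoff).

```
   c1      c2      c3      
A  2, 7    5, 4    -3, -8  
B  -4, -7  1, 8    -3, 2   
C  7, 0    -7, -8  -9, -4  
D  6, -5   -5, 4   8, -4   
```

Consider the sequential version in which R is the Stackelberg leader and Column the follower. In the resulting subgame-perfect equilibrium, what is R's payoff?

Work backward from Column's decision.
- A: Column compares 7, 4, -8 and picks c1; R would get 2.
- B: Column compares -7, 8, 2 and picks c2; R would get 1.
- C: Column compares 0, -8, -4 and picks c1; R would get 7.
- D: Column compares -5, 4, -4 and picks c2; R would get -5.
R's induced payoffs are 2, 1, 7, -5, so R commits to C. Subgame-perfect outcome: (C, c1) with payoffs (7, 0).

7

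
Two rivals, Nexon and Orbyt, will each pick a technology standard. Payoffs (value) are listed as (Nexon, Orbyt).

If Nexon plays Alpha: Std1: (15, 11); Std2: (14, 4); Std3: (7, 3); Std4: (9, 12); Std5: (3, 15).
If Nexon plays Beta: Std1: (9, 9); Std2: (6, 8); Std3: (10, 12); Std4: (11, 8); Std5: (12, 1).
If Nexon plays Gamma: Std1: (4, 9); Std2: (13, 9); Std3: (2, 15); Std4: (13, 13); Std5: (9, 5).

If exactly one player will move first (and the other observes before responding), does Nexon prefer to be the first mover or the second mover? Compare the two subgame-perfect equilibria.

second

If Nexon leads: Orbyt's best replies are Alpha→Std5, Beta→Std3, Gamma→Std3; Nexon's induced payoffs 3, 10, 2; outcome (Beta, Std3), payoffs (10, 12).
If Orbyt leads: Nexon's best replies are Std1→Alpha, Std2→Alpha, Std3→Beta, Std4→Gamma, Std5→Beta; Orbyt's induced payoffs 11, 4, 12, 13, 1; outcome (Gamma, Std4), payoffs (13, 13).
Nexon gets 10 moving first and 13 moving second, so Nexon prefers to move second.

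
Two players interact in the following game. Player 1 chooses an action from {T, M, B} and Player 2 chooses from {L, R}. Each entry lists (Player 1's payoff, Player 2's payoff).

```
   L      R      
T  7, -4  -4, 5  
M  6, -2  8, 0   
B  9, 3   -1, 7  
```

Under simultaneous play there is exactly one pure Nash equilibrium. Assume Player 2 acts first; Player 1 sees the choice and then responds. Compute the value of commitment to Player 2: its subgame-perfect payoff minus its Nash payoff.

3

Solve by backward induction (Player 2 leads).
- L → Player 1 plays B (best of 7, 6, 9); Player 2 gets 3.
- R → Player 1 plays M (best of -4, 8, -1); Player 2 gets 0.
Among 3, 0, the best is 3 at L. Subgame-perfect outcome: (B, L) with payoffs (9, 3).
Under simultaneous play:
Player 1's best replies: L→B; R→M.
Player 2's best replies: T→R; M→R; B→R.
The unique mutual best reply is (M, R), giving (8, 0).
Player 2's commitment gain: 3 − 0 = 3.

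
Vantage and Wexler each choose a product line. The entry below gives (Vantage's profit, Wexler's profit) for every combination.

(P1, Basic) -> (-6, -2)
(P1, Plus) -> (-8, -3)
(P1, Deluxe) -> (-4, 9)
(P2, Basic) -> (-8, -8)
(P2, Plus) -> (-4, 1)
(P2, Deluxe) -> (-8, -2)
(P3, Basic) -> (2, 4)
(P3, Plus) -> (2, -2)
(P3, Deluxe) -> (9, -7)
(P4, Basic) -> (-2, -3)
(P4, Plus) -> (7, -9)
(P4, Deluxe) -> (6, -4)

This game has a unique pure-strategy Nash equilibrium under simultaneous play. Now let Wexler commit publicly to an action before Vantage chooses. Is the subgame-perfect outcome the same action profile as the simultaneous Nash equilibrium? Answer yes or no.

Vantage best-responds to each possible Wexler move:
- Basic → Vantage plays P3 (best of -6, -8, 2, -2); Wexler gets 4.
- Plus → Vantage plays P4 (best of -8, -4, 2, 7); Wexler gets -9.
- Deluxe → Vantage plays P3 (best of -4, -8, 9, 6); Wexler gets -7.
Wexler's induced payoffs are 4, -9, -7, so Wexler commits to Basic. Subgame-perfect outcome: (P3, Basic) with payoffs (2, 4).
Under simultaneous play:
Vantage's best replies: Basic→P3; Plus→P4; Deluxe→P3.
Wexler's best replies: P1→Deluxe; P2→Plus; P3→Basic; P4→Basic.
Only (P3, Basic) has each player best-responding; Nash payoffs (2, 4).
Sequential outcome (P3, Basic) coincides with the Nash profile (P3, Basic).

yes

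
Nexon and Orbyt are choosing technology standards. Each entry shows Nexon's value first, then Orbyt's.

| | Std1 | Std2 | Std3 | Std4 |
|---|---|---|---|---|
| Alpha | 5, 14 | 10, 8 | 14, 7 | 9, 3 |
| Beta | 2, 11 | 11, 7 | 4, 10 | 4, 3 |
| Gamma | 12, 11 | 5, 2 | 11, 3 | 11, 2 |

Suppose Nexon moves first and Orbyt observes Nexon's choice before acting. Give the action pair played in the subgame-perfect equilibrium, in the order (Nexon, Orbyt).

(Gamma, Std1)

Backward induction with Nexon moving first.
- Alpha: BR = Std1, leader payoff 5.
- Beta: BR = Std1, leader payoff 2.
- Gamma: BR = Std1, leader payoff 12.
Maximizing over 5, 2, 12, Nexon chooses Gamma. Subgame-perfect outcome: (Gamma, Std1) with payoffs (12, 11).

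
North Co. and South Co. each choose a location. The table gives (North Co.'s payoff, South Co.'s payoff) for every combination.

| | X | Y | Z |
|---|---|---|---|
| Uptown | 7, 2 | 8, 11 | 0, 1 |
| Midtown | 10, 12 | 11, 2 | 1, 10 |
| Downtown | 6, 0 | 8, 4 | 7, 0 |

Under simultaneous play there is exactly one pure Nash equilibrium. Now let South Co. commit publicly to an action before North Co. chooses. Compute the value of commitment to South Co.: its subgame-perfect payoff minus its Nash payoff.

Backward induction with South Co. moving first.
- X: North Co. compares 7, 10, 6 and picks Midtown; South Co. would get 12.
- Y: North Co. compares 8, 11, 8 and picks Midtown; South Co. would get 2.
- Z: North Co. compares 0, 1, 7 and picks Downtown; South Co. would get 0.
Maximizing over 12, 2, 0, South Co. chooses X. Subgame-perfect outcome: (Midtown, X) with payoffs (10, 12).
For the simultaneous game, intersect best replies.
North Co.'s best replies: X→Midtown; Y→Midtown; Z→Downtown.
South Co.'s best replies: Uptown→Y; Midtown→X; Downtown→Y.
Only (Midtown, X) has each player best-responding; Nash payoffs (10, 12).
South Co.'s commitment gain: 12 − 12 = 0.

0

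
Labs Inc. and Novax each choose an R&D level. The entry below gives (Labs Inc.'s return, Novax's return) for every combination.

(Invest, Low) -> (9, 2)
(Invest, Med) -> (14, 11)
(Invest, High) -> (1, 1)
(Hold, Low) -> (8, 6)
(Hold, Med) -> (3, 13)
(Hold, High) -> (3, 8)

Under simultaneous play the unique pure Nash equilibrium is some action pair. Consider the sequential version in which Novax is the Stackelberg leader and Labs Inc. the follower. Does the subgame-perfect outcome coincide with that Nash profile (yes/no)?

Labs Inc. best-responds to each possible Novax move:
- Low: Labs Inc. compares 9, 8 and picks Invest; Novax would get 2.
- Med: Labs Inc. compares 14, 3 and picks Invest; Novax would get 11.
- High: Labs Inc. compares 1, 3 and picks Hold; Novax would get 8.
Maximizing over 2, 11, 8, Novax chooses Med. Subgame-perfect outcome: (Invest, Med) with payoffs (14, 11).
Under simultaneous play:
Labs Inc.'s best replies: Low→Invest; Med→Invest; High→Hold.
Novax's best replies: Invest→Med; Hold→Med.
The unique mutual best reply is (Invest, Med), giving (14, 11).
Sequential outcome (Invest, Med) coincides with the Nash profile (Invest, Med).

yes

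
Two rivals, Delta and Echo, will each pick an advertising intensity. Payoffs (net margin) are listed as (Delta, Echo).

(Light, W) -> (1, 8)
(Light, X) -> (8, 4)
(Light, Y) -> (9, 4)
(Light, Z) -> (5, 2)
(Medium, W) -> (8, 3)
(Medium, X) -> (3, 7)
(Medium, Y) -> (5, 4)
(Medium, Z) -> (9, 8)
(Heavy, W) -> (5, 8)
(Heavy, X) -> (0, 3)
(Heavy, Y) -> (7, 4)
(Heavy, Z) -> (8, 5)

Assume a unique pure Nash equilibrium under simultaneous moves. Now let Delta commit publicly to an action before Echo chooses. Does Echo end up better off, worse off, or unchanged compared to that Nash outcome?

unchanged

Solve by backward induction (Delta leads).
- Light: Echo compares 8, 4, 4, 2 and picks W; Delta would get 1.
- Medium: Echo compares 3, 7, 4, 8 and picks Z; Delta would get 9.
- Heavy: Echo compares 8, 3, 4, 5 and picks W; Delta would get 5.
Maximizing over 1, 9, 5, Delta chooses Medium. Subgame-perfect outcome: (Medium, Z) with payoffs (9, 8).
Now find the simultaneous Nash equilibrium.
Delta's best replies: W→Medium; X→Light; Y→Light; Z→Medium.
Echo's best replies: Light→W; Medium→Z; Heavy→W.
The unique mutual best reply is (Medium, Z), giving (9, 8).
Echo earns 8 sequentially versus 8 at the Nash outcome: unchanged.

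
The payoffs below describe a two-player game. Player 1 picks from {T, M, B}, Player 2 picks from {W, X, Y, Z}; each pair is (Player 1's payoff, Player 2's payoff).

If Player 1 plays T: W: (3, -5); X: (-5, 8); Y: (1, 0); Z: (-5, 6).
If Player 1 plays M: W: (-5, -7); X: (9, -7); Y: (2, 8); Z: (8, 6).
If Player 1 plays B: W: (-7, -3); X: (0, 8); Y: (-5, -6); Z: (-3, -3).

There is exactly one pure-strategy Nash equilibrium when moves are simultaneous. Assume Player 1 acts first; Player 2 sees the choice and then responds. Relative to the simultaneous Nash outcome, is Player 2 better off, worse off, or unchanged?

Player 2 best-responds to each possible Player 1 move:
- T → Player 2 plays X (best of -5, 8, 0, 6); Player 1 gets -5.
- M → Player 2 plays Y (best of -7, -7, 8, 6); Player 1 gets 2.
- B → Player 2 plays X (best of -3, 8, -6, -3); Player 1 gets 0.
Player 1's induced payoffs are -5, 2, 0, so Player 1 commits to M. Subgame-perfect outcome: (M, Y) with payoffs (2, 8).
For the simultaneous game, intersect best replies.
Player 1's best replies: W→T; X→M; Y→M; Z→M.
Player 2's best replies: T→X; M→Y; B→X.
Only (M, Y) has each player best-responding; Nash payoffs (2, 8).
Player 2 earns 8 sequentially versus 8 at the Nash outcome: unchanged.

unchanged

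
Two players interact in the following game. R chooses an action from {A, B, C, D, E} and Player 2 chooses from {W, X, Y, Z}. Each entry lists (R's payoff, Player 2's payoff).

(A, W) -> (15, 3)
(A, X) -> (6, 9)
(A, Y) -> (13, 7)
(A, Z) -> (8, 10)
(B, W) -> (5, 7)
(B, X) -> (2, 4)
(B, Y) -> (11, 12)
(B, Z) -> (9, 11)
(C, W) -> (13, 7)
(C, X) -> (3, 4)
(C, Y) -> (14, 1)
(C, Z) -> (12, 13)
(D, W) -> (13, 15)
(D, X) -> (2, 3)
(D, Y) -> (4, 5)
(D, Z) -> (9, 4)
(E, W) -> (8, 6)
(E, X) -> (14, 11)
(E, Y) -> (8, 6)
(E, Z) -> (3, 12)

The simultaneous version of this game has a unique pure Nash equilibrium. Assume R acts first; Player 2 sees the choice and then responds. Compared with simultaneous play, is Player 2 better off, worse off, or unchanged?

Player 2 best-responds to each possible R move:
- A → Player 2 plays Z (best of 3, 9, 7, 10); R gets 8.
- B → Player 2 plays Y (best of 7, 4, 12, 11); R gets 11.
- C → Player 2 plays Z (best of 7, 4, 1, 13); R gets 12.
- D → Player 2 plays W (best of 15, 3, 5, 4); R gets 13.
- E → Player 2 plays Z (best of 6, 11, 6, 12); R gets 3.
R's induced payoffs are 8, 11, 12, 13, 3, so R commits to D. Subgame-perfect outcome: (D, W) with payoffs (13, 15).
Under simultaneous play:
R's best replies: W→A; X→E; Y→C; Z→C.
Player 2's best replies: A→Z; B→Y; C→Z; D→W; E→Z.
Only (C, Z) has each player best-responding; Nash payoffs (12, 13).
Player 2 earns 15 sequentially versus 13 at the Nash outcome: better off.

better off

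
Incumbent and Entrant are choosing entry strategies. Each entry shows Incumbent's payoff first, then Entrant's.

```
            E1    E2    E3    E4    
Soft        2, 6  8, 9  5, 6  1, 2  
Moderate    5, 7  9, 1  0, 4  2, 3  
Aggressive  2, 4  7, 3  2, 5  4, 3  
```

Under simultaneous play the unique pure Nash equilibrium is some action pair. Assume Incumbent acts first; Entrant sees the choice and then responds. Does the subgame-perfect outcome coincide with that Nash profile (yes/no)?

Backward induction with Incumbent moving first.
- Soft: Entrant compares 6, 9, 6, 2 and picks E2; Incumbent would get 8.
- Moderate: Entrant compares 7, 1, 4, 3 and picks E1; Incumbent would get 5.
- Aggressive: Entrant compares 4, 3, 5, 3 and picks E3; Incumbent would get 2.
Incumbent's induced payoffs are 8, 5, 2, so Incumbent commits to Soft. Subgame-perfect outcome: (Soft, E2) with payoffs (8, 9).
Under simultaneous play:
Incumbent's best replies: E1→Moderate; E2→Moderate; E3→Soft; E4→Aggressive.
Entrant's best replies: Soft→E2; Moderate→E1; Aggressive→E3.
The unique mutual best reply is (Moderate, E1), giving (5, 7).
Sequential outcome (Soft, E2) differs from the Nash profile (Moderate, E1).

no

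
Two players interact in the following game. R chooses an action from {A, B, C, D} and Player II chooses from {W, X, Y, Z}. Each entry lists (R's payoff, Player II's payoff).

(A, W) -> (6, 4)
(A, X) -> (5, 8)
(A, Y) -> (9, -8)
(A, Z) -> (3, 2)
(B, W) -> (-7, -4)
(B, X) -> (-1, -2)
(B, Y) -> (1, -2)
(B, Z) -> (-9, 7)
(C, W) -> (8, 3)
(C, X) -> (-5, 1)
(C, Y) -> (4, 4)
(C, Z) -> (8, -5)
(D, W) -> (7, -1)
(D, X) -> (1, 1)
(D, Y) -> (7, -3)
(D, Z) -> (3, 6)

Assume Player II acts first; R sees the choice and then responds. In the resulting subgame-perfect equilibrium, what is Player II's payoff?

8

Work backward from R's decision.
- W: R compares 6, -7, 8, 7 and picks C; Player II would get 3.
- X: R compares 5, -1, -5, 1 and picks A; Player II would get 8.
- Y: R compares 9, 1, 4, 7 and picks A; Player II would get -8.
- Z: R compares 3, -9, 8, 3 and picks C; Player II would get -5.
Maximizing over 3, 8, -8, -5, Player II chooses X. Subgame-perfect outcome: (A, X) with payoffs (5, 8).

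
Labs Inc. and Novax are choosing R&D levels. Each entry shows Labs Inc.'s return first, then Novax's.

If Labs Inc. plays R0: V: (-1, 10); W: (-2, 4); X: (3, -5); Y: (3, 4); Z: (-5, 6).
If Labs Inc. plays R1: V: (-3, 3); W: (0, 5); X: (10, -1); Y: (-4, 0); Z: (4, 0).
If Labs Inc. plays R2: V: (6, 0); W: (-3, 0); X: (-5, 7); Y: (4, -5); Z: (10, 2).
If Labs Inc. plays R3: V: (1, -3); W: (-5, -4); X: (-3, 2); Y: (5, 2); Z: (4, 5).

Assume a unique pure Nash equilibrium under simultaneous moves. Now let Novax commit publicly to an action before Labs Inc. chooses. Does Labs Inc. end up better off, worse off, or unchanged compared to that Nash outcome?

Work backward from Labs Inc.'s decision.
- V: Labs Inc. compares -1, -3, 6, 1 and picks R2; Novax would get 0.
- W: Labs Inc. compares -2, 0, -3, -5 and picks R1; Novax would get 5.
- X: Labs Inc. compares 3, 10, -5, -3 and picks R1; Novax would get -1.
- Y: Labs Inc. compares 3, -4, 4, 5 and picks R3; Novax would get 2.
- Z: Labs Inc. compares -5, 4, 10, 4 and picks R2; Novax would get 2.
Maximizing over 0, 5, -1, 2, 2, Novax chooses W. Subgame-perfect outcome: (R1, W) with payoffs (0, 5).
Under simultaneous play:
Labs Inc.'s best replies: V→R2; W→R1; X→R1; Y→R3; Z→R2.
Novax's best replies: R0→V; R1→W; R2→X; R3→Z.
The unique mutual best reply is (R1, W), giving (0, 5).
Labs Inc. earns 0 sequentially versus 0 at the Nash outcome: unchanged.

unchanged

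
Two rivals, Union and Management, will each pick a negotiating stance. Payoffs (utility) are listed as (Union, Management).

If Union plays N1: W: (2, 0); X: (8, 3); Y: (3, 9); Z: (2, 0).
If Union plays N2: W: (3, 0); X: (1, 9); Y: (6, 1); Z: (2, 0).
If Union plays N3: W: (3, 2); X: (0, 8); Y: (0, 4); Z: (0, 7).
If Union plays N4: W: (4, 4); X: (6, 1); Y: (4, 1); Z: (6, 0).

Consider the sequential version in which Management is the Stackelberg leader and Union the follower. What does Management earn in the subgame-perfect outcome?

Work backward from Union's decision.
- W: BR = N4, leader payoff 4.
- X: BR = N1, leader payoff 3.
- Y: BR = N2, leader payoff 1.
- Z: BR = N4, leader payoff 0.
Maximizing over 4, 3, 1, 0, Management chooses W. Subgame-perfect outcome: (N4, W) with payoffs (4, 4).

4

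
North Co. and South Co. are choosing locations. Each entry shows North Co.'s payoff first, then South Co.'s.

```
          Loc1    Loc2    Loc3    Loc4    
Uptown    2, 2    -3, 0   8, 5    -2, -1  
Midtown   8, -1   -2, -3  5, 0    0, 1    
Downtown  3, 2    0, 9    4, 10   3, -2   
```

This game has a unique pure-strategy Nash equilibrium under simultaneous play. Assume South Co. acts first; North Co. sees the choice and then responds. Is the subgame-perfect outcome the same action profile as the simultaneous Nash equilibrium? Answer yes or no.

Work backward from North Co.'s decision.
- Loc1: BR = Midtown, leader payoff -1.
- Loc2: BR = Downtown, leader payoff 9.
- Loc3: BR = Uptown, leader payoff 5.
- Loc4: BR = Downtown, leader payoff -2.
Maximizing over -1, 9, 5, -2, South Co. chooses Loc2. Subgame-perfect outcome: (Downtown, Loc2) with payoffs (0, 9).
Under simultaneous play:
North Co.'s best replies: Loc1→Midtown; Loc2→Downtown; Loc3→Uptown; Loc4→Downtown.
South Co.'s best replies: Uptown→Loc3; Midtown→Loc4; Downtown→Loc3.
The unique mutual best reply is (Uptown, Loc3), giving (8, 5).
Sequential outcome (Downtown, Loc2) differs from the Nash profile (Uptown, Loc3).

no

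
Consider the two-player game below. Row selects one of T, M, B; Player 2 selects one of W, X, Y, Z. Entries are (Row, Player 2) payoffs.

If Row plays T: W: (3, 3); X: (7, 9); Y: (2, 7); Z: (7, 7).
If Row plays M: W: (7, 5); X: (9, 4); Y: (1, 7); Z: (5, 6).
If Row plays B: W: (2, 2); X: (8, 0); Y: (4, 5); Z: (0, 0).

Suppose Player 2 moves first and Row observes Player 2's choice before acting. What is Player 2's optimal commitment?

Z

Backward induction with Player 2 moving first.
- W: Row compares 3, 7, 2 and picks M; Player 2 would get 5.
- X: Row compares 7, 9, 8 and picks M; Player 2 would get 4.
- Y: Row compares 2, 1, 4 and picks B; Player 2 would get 5.
- Z: Row compares 7, 5, 0 and picks T; Player 2 would get 7.
Player 2's induced payoffs are 5, 4, 5, 7, so Player 2 commits to Z. Subgame-perfect outcome: (T, Z) with payoffs (7, 7).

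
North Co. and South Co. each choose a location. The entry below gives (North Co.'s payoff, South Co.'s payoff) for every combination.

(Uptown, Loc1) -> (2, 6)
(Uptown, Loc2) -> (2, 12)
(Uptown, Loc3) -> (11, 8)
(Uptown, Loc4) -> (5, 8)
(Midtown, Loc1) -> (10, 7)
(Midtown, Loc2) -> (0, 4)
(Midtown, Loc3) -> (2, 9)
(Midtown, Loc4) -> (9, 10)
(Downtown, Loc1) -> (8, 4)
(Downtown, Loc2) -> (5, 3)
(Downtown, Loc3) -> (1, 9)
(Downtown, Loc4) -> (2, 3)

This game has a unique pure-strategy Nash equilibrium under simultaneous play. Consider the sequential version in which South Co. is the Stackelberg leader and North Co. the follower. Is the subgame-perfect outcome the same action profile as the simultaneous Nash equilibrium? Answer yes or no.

yes

Solve by backward induction (South Co. leads).
- Loc1: North Co. compares 2, 10, 8 and picks Midtown; South Co. would get 7.
- Loc2: North Co. compares 2, 0, 5 and picks Downtown; South Co. would get 3.
- Loc3: North Co. compares 11, 2, 1 and picks Uptown; South Co. would get 8.
- Loc4: North Co. compares 5, 9, 2 and picks Midtown; South Co. would get 10.
Among 7, 3, 8, 10, the best is 10 at Loc4. Subgame-perfect outcome: (Midtown, Loc4) with payoffs (9, 10).
For the simultaneous game, intersect best replies.
North Co.'s best replies: Loc1→Midtown; Loc2→Downtown; Loc3→Uptown; Loc4→Midtown.
South Co.'s best replies: Uptown→Loc2; Midtown→Loc4; Downtown→Loc3.
The unique mutual best reply is (Midtown, Loc4), giving (9, 10).
Sequential outcome (Midtown, Loc4) coincides with the Nash profile (Midtown, Loc4).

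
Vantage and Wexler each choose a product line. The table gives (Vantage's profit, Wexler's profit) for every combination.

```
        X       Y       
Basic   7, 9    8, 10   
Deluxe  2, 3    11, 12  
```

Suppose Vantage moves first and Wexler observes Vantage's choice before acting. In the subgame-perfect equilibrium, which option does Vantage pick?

Wexler best-responds to each possible Vantage move:
- Basic → Wexler plays Y (best of 9, 10); Vantage gets 8.
- Deluxe → Wexler plays Y (best of 3, 12); Vantage gets 11.
Maximizing over 8, 11, Vantage chooses Deluxe. Subgame-perfect outcome: (Deluxe, Y) with payoffs (11, 12).

Deluxe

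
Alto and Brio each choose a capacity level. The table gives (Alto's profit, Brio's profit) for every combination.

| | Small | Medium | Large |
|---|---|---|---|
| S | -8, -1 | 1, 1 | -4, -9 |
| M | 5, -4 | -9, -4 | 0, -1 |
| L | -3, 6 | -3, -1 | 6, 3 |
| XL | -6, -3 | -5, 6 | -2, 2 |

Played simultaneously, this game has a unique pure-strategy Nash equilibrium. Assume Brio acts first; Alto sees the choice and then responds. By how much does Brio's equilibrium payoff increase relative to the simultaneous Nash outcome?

2

Alto best-responds to each possible Brio move:
- Small → Alto plays M (best of -8, 5, -3, -6); Brio gets -4.
- Medium → Alto plays S (best of 1, -9, -3, -5); Brio gets 1.
- Large → Alto plays L (best of -4, 0, 6, -2); Brio gets 3.
Brio's induced payoffs are -4, 1, 3, so Brio commits to Large. Subgame-perfect outcome: (L, Large) with payoffs (6, 3).
Under simultaneous play:
Alto's best replies: Small→M; Medium→S; Large→L.
Brio's best replies: S→Medium; M→Large; L→Small; XL→Medium.
Only (S, Medium) has each player best-responding; Nash payoffs (1, 1).
Brio's commitment gain: 3 − 1 = 2.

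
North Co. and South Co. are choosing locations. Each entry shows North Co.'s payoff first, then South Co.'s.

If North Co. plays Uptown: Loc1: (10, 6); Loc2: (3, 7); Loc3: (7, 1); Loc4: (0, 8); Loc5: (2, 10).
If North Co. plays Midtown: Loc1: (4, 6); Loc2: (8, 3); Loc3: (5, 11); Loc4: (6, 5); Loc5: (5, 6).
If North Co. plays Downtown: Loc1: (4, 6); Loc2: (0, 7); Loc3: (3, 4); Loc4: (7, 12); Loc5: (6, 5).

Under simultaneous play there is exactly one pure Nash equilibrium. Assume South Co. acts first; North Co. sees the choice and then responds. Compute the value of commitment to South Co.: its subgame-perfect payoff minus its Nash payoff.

Work backward from North Co.'s decision.
- Loc1 → North Co. plays Uptown (best of 10, 4, 4); South Co. gets 6.
- Loc2 → North Co. plays Midtown (best of 3, 8, 0); South Co. gets 3.
- Loc3 → North Co. plays Uptown (best of 7, 5, 3); South Co. gets 1.
- Loc4 → North Co. plays Downtown (best of 0, 6, 7); South Co. gets 12.
- Loc5 → North Co. plays Downtown (best of 2, 5, 6); South Co. gets 5.
Among 6, 3, 1, 12, 5, the best is 12 at Loc4. Subgame-perfect outcome: (Downtown, Loc4) with payoffs (7, 12).
Now find the simultaneous Nash equilibrium.
North Co.'s best replies: Loc1→Uptown; Loc2→Midtown; Loc3→Uptown; Loc4→Downtown; Loc5→Downtown.
South Co.'s best replies: Uptown→Loc5; Midtown→Loc3; Downtown→Loc4.
The unique mutual best reply is (Downtown, Loc4), giving (7, 12).
South Co.'s commitment gain: 12 − 12 = 0.

0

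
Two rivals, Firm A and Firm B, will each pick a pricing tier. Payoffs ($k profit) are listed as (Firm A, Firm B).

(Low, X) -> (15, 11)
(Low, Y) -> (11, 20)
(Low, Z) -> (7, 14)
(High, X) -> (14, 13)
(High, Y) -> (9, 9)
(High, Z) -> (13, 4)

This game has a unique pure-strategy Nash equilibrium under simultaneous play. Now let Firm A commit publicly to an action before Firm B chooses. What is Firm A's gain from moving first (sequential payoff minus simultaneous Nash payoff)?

Work backward from Firm B's decision.
- Low: BR = Y, leader payoff 11.
- High: BR = X, leader payoff 14.
Maximizing over 11, 14, Firm A chooses High. Subgame-perfect outcome: (High, X) with payoffs (14, 13).
Now find the simultaneous Nash equilibrium.
Firm A's best replies: X→Low; Y→Low; Z→High.
Firm B's best replies: Low→Y; High→X.
The unique mutual best reply is (Low, Y), giving (11, 20).
Firm A's commitment gain: 14 − 11 = 3.

3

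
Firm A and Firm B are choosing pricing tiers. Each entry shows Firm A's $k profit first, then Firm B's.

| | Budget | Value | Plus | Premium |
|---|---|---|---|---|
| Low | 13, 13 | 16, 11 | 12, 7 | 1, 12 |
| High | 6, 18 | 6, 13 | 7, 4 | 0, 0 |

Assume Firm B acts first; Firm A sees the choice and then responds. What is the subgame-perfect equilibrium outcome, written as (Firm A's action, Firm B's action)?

(Low, Budget)

Firm A best-responds to each possible Firm B move:
- Budget → Firm A plays Low (best of 13, 6); Firm B gets 13.
- Value → Firm A plays Low (best of 16, 6); Firm B gets 11.
- Plus → Firm A plays Low (best of 12, 7); Firm B gets 7.
- Premium → Firm A plays Low (best of 1, 0); Firm B gets 12.
Firm B's induced payoffs are 13, 11, 7, 12, so Firm B commits to Budget. Subgame-perfect outcome: (Low, Budget) with payoffs (13, 13).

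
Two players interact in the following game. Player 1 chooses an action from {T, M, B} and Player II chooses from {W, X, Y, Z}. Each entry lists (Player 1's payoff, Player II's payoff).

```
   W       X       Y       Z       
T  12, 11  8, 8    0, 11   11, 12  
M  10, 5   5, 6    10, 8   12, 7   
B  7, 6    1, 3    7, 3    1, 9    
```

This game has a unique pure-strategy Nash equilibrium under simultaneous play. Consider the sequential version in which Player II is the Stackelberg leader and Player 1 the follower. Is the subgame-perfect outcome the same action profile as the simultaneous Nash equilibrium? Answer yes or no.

no

Solve by backward induction (Player II leads).
- W: BR = T, leader payoff 11.
- X: BR = T, leader payoff 8.
- Y: BR = M, leader payoff 8.
- Z: BR = M, leader payoff 7.
Player II's induced payoffs are 11, 8, 8, 7, so Player II commits to W. Subgame-perfect outcome: (T, W) with payoffs (12, 11).
Now find the simultaneous Nash equilibrium.
Player 1's best replies: W→T; X→T; Y→M; Z→M.
Player II's best replies: T→Z; M→Y; B→Z.
Only (M, Y) has each player best-responding; Nash payoffs (10, 8).
Sequential outcome (T, W) differs from the Nash profile (M, Y).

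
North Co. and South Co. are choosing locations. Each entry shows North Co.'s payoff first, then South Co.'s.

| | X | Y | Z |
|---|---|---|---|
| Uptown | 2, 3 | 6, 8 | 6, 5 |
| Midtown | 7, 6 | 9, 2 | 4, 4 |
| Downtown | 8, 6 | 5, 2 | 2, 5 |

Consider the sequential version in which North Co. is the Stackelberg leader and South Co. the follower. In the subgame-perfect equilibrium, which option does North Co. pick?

South Co. best-responds to each possible North Co. move:
- Uptown: BR = Y, leader payoff 6.
- Midtown: BR = X, leader payoff 7.
- Downtown: BR = X, leader payoff 8.
Maximizing over 6, 7, 8, North Co. chooses Downtown. Subgame-perfect outcome: (Downtown, X) with payoffs (8, 6).

Downtown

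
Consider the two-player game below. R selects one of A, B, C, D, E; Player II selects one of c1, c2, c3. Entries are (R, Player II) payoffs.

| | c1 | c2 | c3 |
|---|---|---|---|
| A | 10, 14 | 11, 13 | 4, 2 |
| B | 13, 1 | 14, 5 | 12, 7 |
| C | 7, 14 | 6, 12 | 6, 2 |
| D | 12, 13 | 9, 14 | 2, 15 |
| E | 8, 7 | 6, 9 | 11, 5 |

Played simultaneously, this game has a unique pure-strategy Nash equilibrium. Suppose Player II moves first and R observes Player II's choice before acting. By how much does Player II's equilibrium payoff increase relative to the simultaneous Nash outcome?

Solve by backward induction (Player II leads).
- c1: R compares 10, 13, 7, 12, 8 and picks B; Player II would get 1.
- c2: R compares 11, 14, 6, 9, 6 and picks B; Player II would get 5.
- c3: R compares 4, 12, 6, 2, 11 and picks B; Player II would get 7.
Maximizing over 1, 5, 7, Player II chooses c3. Subgame-perfect outcome: (B, c3) with payoffs (12, 7).
For the simultaneous game, intersect best replies.
R's best replies: c1→B; c2→B; c3→B.
Player II's best replies: A→c1; B→c3; C→c1; D→c3; E→c2.
Only (B, c3) has each player best-responding; Nash payoffs (12, 7).
Player II's commitment gain: 7 − 7 = 0.

0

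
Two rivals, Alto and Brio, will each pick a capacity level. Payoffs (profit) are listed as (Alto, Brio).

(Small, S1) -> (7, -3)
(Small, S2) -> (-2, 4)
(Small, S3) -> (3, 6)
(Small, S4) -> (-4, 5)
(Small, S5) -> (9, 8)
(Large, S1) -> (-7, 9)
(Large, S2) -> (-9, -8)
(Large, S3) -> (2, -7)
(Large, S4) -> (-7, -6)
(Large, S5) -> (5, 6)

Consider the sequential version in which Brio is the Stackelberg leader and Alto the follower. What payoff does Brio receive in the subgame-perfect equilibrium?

Solve by backward induction (Brio leads).
- S1: Alto compares 7, -7 and picks Small; Brio would get -3.
- S2: Alto compares -2, -9 and picks Small; Brio would get 4.
- S3: Alto compares 3, 2 and picks Small; Brio would get 6.
- S4: Alto compares -4, -7 and picks Small; Brio would get 5.
- S5: Alto compares 9, 5 and picks Small; Brio would get 8.
Maximizing over -3, 4, 6, 5, 8, Brio chooses S5. Subgame-perfect outcome: (Small, S5) with payoffs (9, 8).

8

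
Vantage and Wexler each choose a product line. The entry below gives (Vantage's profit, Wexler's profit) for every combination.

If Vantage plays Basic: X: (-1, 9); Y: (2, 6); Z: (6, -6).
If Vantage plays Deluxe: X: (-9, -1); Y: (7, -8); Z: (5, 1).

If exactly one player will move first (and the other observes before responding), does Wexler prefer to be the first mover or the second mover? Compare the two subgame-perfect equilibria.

first

If Vantage leads: Wexler's best replies are Basic→X, Deluxe→Z; Vantage's induced payoffs -1, 5; outcome (Deluxe, Z), payoffs (5, 1).
If Wexler leads: Vantage's best replies are X→Basic, Y→Deluxe, Z→Basic; Wexler's induced payoffs 9, -8, -6; outcome (Basic, X), payoffs (-1, 9).
Wexler gets 9 moving first and 1 moving second, so Wexler prefers to move first.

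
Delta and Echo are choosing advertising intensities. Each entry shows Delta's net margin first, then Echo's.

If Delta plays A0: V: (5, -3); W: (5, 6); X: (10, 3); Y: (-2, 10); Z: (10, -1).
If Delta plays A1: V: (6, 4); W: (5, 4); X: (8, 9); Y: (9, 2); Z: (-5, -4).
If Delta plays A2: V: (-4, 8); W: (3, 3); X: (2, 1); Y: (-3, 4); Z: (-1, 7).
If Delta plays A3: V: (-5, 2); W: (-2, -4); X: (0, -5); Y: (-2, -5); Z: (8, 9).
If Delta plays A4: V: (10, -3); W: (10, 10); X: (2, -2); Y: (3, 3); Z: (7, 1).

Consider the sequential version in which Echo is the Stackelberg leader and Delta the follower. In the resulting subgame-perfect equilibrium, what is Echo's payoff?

Backward induction with Echo moving first.
- V: Delta compares 5, 6, -4, -5, 10 and picks A4; Echo would get -3.
- W: Delta compares 5, 5, 3, -2, 10 and picks A4; Echo would get 10.
- X: Delta compares 10, 8, 2, 0, 2 and picks A0; Echo would get 3.
- Y: Delta compares -2, 9, -3, -2, 3 and picks A1; Echo would get 2.
- Z: Delta compares 10, -5, -1, 8, 7 and picks A0; Echo would get -1.
Maximizing over -3, 10, 3, 2, -1, Echo chooses W. Subgame-perfect outcome: (A4, W) with payoffs (10, 10).

10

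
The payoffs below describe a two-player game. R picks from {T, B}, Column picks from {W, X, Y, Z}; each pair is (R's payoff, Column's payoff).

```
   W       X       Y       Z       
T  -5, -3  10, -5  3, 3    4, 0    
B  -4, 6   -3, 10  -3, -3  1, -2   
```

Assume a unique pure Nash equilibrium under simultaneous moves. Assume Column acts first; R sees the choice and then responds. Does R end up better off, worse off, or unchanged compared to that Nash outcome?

Backward induction with Column moving first.
- W → R plays B (best of -5, -4); Column gets 6.
- X → R plays T (best of 10, -3); Column gets -5.
- Y → R plays T (best of 3, -3); Column gets 3.
- Z → R plays T (best of 4, 1); Column gets 0.
Maximizing over 6, -5, 3, 0, Column chooses W. Subgame-perfect outcome: (B, W) with payoffs (-4, 6).
Under simultaneous play:
R's best replies: W→B; X→T; Y→T; Z→T.
Column's best replies: T→Y; B→X.
The unique mutual best reply is (T, Y), giving (3, 3).
R earns -4 sequentially versus 3 at the Nash outcome: worse off.

worse off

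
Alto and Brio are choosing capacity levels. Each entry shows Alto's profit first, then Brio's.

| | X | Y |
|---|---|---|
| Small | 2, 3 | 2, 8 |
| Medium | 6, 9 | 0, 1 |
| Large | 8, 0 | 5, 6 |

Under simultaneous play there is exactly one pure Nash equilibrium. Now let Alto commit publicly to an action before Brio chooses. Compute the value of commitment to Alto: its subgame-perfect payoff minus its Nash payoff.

Backward induction with Alto moving first.
- Small: BR = Y, leader payoff 2.
- Medium: BR = X, leader payoff 6.
- Large: BR = Y, leader payoff 5.
Among 2, 6, 5, the best is 6 at Medium. Subgame-perfect outcome: (Medium, X) with payoffs (6, 9).
Under simultaneous play:
Alto's best replies: X→Large; Y→Large.
Brio's best replies: Small→Y; Medium→X; Large→Y.
Only (Large, Y) has each player best-responding; Nash payoffs (5, 6).
Alto's commitment gain: 6 − 5 = 1.

1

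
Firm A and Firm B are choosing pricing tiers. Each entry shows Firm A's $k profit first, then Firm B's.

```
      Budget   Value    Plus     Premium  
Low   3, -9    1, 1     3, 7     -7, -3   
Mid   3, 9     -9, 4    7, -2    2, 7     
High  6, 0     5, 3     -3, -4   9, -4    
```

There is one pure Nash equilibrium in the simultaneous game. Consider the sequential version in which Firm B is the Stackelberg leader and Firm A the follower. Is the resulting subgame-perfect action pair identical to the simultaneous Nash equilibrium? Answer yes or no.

yes

Work backward from Firm A's decision.
- Budget → Firm A plays High (best of 3, 3, 6); Firm B gets 0.
- Value → Firm A plays High (best of 1, -9, 5); Firm B gets 3.
- Plus → Firm A plays Mid (best of 3, 7, -3); Firm B gets -2.
- Premium → Firm A plays High (best of -7, 2, 9); Firm B gets -4.
Among 0, 3, -2, -4, the best is 3 at Value. Subgame-perfect outcome: (High, Value) with payoffs (5, 3).
Now find the simultaneous Nash equilibrium.
Firm A's best replies: Budget→High; Value→High; Plus→Mid; Premium→High.
Firm B's best replies: Low→Plus; Mid→Budget; High→Value.
The unique mutual best reply is (High, Value), giving (5, 3).
Sequential outcome (High, Value) coincides with the Nash profile (High, Value).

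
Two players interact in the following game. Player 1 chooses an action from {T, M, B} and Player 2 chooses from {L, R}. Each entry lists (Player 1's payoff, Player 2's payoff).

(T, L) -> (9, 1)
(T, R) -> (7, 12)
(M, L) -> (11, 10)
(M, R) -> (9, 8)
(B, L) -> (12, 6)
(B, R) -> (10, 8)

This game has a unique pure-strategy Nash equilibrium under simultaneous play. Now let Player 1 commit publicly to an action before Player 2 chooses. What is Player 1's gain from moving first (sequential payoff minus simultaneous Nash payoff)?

Work backward from Player 2's decision.
- T: Player 2 compares 1, 12 and picks R; Player 1 would get 7.
- M: Player 2 compares 10, 8 and picks L; Player 1 would get 11.
- B: Player 2 compares 6, 8 and picks R; Player 1 would get 10.
Player 1's induced payoffs are 7, 11, 10, so Player 1 commits to M. Subgame-perfect outcome: (M, L) with payoffs (11, 10).
Now find the simultaneous Nash equilibrium.
Player 1's best replies: L→B; R→B.
Player 2's best replies: T→R; M→L; B→R.
Only (B, R) has each player best-responding; Nash payoffs (10, 8).
Player 1's commitment gain: 11 − 10 = 1.

1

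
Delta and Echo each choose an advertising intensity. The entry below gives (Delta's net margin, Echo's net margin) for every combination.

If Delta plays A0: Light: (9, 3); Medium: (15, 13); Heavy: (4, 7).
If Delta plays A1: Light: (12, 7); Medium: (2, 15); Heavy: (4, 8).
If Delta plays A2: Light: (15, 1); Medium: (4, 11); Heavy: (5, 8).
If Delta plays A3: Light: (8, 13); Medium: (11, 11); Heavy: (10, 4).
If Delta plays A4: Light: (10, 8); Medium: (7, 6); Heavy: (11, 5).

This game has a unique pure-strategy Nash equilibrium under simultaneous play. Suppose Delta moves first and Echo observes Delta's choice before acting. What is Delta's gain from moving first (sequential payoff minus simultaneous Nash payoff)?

0

Echo best-responds to each possible Delta move:
- A0: Echo compares 3, 13, 7 and picks Medium; Delta would get 15.
- A1: Echo compares 7, 15, 8 and picks Medium; Delta would get 2.
- A2: Echo compares 1, 11, 8 and picks Medium; Delta would get 4.
- A3: Echo compares 13, 11, 4 and picks Light; Delta would get 8.
- A4: Echo compares 8, 6, 5 and picks Light; Delta would get 10.
Maximizing over 15, 2, 4, 8, 10, Delta chooses A0. Subgame-perfect outcome: (A0, Medium) with payoffs (15, 13).
Now find the simultaneous Nash equilibrium.
Delta's best replies: Light→A2; Medium→A0; Heavy→A4.
Echo's best replies: A0→Medium; A1→Medium; A2→Medium; A3→Light; A4→Light.
The unique mutual best reply is (A0, Medium), giving (15, 13).
Delta's commitment gain: 15 − 15 = 0.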